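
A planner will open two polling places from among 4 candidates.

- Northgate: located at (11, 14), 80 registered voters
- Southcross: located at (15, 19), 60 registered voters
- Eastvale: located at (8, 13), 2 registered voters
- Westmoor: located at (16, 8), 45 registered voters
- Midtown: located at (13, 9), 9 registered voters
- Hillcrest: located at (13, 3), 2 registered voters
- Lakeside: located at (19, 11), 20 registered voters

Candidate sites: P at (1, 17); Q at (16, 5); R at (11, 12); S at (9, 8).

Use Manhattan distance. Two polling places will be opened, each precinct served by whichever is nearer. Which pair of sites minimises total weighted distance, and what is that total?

Evaluate every pair (each demand assigned to the nearer of the two):
  {Q, R}: total = 1198
  {R, S}: total = 1386
  {P, R}: total = 1480
  {Q, S}: total = 1922
  {P, S}: total = 2250
  {P, Q}: total = 2350
Best pair: {Q, R} with total 1198.

{Q, R}, total 1198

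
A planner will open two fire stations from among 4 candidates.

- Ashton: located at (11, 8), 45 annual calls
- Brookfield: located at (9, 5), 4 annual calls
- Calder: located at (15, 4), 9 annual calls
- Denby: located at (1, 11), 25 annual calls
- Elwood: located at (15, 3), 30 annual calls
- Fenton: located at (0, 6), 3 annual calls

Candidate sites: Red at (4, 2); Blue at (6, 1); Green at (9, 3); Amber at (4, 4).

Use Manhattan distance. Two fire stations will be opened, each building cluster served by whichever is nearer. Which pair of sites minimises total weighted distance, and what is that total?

Evaluate every pair (each demand assigned to the nearer of the two):
  {Green, Amber}: total = 834
  {Red, Green}: total = 890
  {Blue, Green}: total = 974
  {Blue, Amber}: total = 1216
  {Red, Amber}: total = 1246
  {Red, Blue}: total = 1330
Best pair: {Green, Amber} with total 834.

{Green, Amber}, total 834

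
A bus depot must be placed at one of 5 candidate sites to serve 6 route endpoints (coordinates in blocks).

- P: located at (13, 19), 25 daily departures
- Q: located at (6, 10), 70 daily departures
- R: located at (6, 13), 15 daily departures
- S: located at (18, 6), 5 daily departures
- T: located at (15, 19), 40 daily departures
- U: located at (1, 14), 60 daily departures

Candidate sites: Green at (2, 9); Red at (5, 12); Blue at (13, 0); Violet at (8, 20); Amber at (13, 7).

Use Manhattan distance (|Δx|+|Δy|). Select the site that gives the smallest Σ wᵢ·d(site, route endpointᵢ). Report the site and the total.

Red, total 1750 blocks

Total weighted distance at each candidate:
  Green (2, 9): total = 2370
  Red (5, 12): total = 1750
  Blue (13, 0): total = 4420
  Violet (8, 20): total = 2345
  Amber (13, 7): total = 2925
Minimum is at Red with total 1750 blocks.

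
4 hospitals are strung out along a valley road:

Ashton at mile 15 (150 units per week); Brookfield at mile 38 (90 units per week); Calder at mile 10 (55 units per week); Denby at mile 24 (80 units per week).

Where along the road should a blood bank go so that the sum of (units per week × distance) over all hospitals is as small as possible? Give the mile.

x = 15

For a sum of weighted absolute distances on a line, the optimum is the weighted median (not the mean). Total weight W = 375; half-weight = 187.5.
Sort by position and accumulate weight:
  mile 10 (Calder, w=55) → cum 55
  mile 15 (Ashton, w=150) → cum 205  ≥ 187.5 → median here
  mile 24 (Denby, w=80) → cum 285
  mile 38 (Brookfield, w=90) → cum 375
Optimal location: mile 15.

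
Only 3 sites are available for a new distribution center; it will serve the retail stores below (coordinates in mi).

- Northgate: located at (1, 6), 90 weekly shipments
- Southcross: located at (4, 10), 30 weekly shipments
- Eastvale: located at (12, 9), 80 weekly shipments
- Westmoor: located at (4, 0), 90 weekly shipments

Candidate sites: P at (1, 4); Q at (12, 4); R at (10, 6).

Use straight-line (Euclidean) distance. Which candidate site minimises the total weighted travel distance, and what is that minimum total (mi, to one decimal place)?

P, total 1797.9 mi

Total weighted distance at each candidate:
  P (1, 4): total = 1797.9
  Q (12, 4): total = 2511.2
  R (10, 6): total = 2078.5
Minimum is at P with total 1797.9 mi.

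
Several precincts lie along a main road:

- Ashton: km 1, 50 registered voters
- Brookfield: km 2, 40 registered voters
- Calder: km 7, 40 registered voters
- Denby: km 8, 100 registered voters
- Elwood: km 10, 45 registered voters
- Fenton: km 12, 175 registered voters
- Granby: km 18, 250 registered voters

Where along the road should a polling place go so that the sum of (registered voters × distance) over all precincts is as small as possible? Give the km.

For a sum of weighted absolute distances on a line, the optimum is the weighted median (not the mean). Total weight W = 700; half-weight = 350.
Sort by position and accumulate weight:
  km 1 (Ashton, w=50) → cum 50
  km 2 (Brookfield, w=40) → cum 90
  km 7 (Calder, w=40) → cum 130
  km 8 (Denby, w=100) → cum 230
  km 10 (Elwood, w=45) → cum 275
  km 12 (Fenton, w=175) → cum 450  ≥ 350 → median here
  km 18 (Granby, w=250) → cum 700
Optimal location: km 12.

x = 12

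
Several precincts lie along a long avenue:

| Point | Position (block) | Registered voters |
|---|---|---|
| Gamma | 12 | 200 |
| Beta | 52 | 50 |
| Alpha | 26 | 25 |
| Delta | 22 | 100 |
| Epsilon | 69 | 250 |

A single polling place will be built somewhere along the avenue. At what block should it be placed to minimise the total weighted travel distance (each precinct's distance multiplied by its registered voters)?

For a sum of weighted absolute distances on a line, the optimum is the weighted median (not the mean). Total weight W = 625; half-weight = 312.5.
Sort by position and accumulate weight:
  block 12 (Gamma, w=200) → cum 200
  block 22 (Delta, w=100) → cum 300
  block 26 (Alpha, w=25) → cum 325  ≥ 312.5 → median here
  block 52 (Beta, w=50) → cum 375
  block 69 (Epsilon, w=250) → cum 625
Optimal location: block 26.

x = 26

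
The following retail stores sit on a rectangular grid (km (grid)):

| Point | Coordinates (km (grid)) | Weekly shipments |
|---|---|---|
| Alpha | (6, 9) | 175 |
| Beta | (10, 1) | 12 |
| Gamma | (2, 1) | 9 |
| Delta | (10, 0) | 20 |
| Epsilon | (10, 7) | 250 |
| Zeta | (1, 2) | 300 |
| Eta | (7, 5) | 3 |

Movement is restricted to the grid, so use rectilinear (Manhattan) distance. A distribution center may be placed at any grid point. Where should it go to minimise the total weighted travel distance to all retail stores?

(6, 7)

Manhattan distance separates: Σwᵢ(|x−xᵢ|+|y−yᵢ|) = Σwᵢ|x−xᵢ| + Σwᵢ|y−yᵢ|, so x and y are optimised independently as 1-D weighted medians.
Total weight W = 769; half = 384.5.
x-coordinate, sorted with cumulative weight:
  x=1 (Zeta, w=300) cum 300
  x=2 (Gamma, w=9) cum 309
  x=6 (Alpha, w=175) cum 484  ← median
  x=7 (Eta, w=3) cum 487
  x=10 (Beta, w=12) cum 499
  x=10 (Delta, w=20) cum 519
  x=10 (Epsilon, w=250) cum 769
⇒ x* = 6
y-coordinate, sorted with cumulative weight:
  y=0 (Delta, w=20) cum 20
  y=1 (Beta, w=12) cum 32
  y=1 (Gamma, w=9) cum 41
  y=2 (Zeta, w=300) cum 341
  y=5 (Eta, w=3) cum 344
  y=7 (Epsilon, w=250) cum 594  ← median
  y=9 (Alpha, w=175) cum 769
⇒ y* = 7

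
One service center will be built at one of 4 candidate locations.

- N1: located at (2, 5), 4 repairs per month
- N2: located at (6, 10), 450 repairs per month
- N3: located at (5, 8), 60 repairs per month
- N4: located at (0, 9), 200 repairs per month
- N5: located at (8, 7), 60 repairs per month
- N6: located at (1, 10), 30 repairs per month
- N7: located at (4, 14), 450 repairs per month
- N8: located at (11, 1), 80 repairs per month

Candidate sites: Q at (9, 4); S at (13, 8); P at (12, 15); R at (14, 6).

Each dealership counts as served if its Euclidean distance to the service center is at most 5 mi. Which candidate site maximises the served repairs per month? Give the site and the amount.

Q, covering 140

Coverage radius r = 5 mi; a point is covered iff (Δx)²+(Δy)² ≤ 5² = 25.
  Q (9, 4): covers {N5, N8} → 140
  S (13, 8): covers {none} → 0
  P (12, 15): covers {none} → 0
  R (14, 6): covers {none} → 0
Maximum coverage at Q: 140 repairs per month.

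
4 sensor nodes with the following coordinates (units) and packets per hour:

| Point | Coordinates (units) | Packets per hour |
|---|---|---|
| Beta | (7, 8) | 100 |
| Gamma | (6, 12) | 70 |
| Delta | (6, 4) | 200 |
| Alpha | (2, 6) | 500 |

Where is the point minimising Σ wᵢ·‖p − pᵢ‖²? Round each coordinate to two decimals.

The minimiser of Σwᵢ‖p−pᵢ‖² is the weighted centroid p* = (Σwᵢpᵢ)/(Σwᵢ).
Σwᵢ = 870.
Σwᵢxᵢ = 100·7 + 70·6 + 200·6 + 500·2 = 3320.
Σwᵢyᵢ = 100·8 + 70·12 + 200·4 + 500·6 = 5440.
x* = 3320/870 = 3.82, y* = 5440/870 = 6.25.

(3.82, 6.25)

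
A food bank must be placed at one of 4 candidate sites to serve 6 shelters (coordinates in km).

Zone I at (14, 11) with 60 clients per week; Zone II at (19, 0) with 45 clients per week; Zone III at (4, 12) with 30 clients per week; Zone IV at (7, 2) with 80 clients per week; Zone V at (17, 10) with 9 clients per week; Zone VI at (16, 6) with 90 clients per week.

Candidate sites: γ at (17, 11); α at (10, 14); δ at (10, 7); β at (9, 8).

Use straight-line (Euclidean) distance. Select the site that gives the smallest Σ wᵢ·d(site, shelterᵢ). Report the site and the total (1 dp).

Total weighted distance at each candidate:
  γ (17, 11): total = 2618.5
  α (10, 14): total = 3200.8
  δ (10, 7): total = 2169.3
  β (9, 8): total = 2353.6
Minimum is at δ with total 2169.3 km.

δ, total 2169.3 km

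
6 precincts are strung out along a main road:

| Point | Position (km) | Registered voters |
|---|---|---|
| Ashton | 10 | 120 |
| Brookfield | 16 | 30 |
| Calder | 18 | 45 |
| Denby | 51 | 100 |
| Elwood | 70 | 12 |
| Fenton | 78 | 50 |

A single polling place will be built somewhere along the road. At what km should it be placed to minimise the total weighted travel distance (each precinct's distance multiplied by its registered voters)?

For a sum of weighted absolute distances on a line, the optimum is the weighted median (not the mean). Total weight W = 357; half-weight = 178.5.
Sort by position and accumulate weight:
  km 10 (Ashton, w=120) → cum 120
  km 16 (Brookfield, w=30) → cum 150
  km 18 (Calder, w=45) → cum 195  ≥ 178.5 → median here
  km 51 (Denby, w=100) → cum 295
  km 70 (Elwood, w=12) → cum 307
  km 78 (Fenton, w=50) → cum 357
Optimal location: km 18.

x = 18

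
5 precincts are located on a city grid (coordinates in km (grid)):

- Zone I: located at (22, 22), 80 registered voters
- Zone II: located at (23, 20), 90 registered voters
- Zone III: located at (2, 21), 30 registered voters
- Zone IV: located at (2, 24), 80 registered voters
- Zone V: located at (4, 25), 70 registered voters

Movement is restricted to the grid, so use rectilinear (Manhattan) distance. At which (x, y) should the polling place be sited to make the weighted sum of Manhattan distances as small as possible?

(4, 22)

Manhattan distance separates: Σwᵢ(|x−xᵢ|+|y−yᵢ|) = Σwᵢ|x−xᵢ| + Σwᵢ|y−yᵢ|, so x and y are optimised independently as 1-D weighted medians.
Total weight W = 350; half = 175.
x-coordinate, sorted with cumulative weight:
  x=2 (Zone III, w=30) cum 30
  x=2 (Zone IV, w=80) cum 110
  x=4 (Zone V, w=70) cum 180  ← median
  x=22 (Zone I, w=80) cum 260
  x=23 (Zone II, w=90) cum 350
⇒ x* = 4
y-coordinate, sorted with cumulative weight:
  y=20 (Zone II, w=90) cum 90
  y=21 (Zone III, w=30) cum 120
  y=22 (Zone I, w=80) cum 200  ← median
  y=24 (Zone IV, w=80) cum 280
  y=25 (Zone V, w=70) cum 350
⇒ y* = 22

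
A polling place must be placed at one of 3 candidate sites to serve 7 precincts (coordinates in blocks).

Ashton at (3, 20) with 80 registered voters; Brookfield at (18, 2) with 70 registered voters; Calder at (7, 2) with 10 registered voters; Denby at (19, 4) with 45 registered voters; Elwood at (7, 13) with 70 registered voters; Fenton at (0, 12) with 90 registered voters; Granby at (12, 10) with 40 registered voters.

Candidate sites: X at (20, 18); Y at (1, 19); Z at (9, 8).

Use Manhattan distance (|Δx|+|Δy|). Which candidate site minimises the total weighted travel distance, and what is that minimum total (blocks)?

Z, total 5060 blocks

Total weighted distance at each candidate:
  X (20, 18): total = 7985
  Y (1, 19): total = 6695
  Z (9, 8): total = 5060
Minimum is at Z with total 5060 blocks.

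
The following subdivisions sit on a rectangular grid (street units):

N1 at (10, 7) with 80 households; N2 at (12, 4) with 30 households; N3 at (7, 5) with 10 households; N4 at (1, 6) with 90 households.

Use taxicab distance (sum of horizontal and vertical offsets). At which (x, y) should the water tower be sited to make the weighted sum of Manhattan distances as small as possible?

Manhattan distance separates: Σwᵢ(|x−xᵢ|+|y−yᵢ|) = Σwᵢ|x−xᵢ| + Σwᵢ|y−yᵢ|, so x and y are optimised independently as 1-D weighted medians.
Total weight W = 210; half = 105.
x-coordinate, sorted with cumulative weight:
  x=1 (N4, w=90) cum 90
  x=7 (N3, w=10) cum 100
  x=10 (N1, w=80) cum 180  ← median
  x=12 (N2, w=30) cum 210
⇒ x* = 10
y-coordinate, sorted with cumulative weight:
  y=4 (N2, w=30) cum 30
  y=5 (N3, w=10) cum 40
  y=6 (N4, w=90) cum 130  ← median
  y=7 (N1, w=80) cum 210
⇒ y* = 6

(10, 6)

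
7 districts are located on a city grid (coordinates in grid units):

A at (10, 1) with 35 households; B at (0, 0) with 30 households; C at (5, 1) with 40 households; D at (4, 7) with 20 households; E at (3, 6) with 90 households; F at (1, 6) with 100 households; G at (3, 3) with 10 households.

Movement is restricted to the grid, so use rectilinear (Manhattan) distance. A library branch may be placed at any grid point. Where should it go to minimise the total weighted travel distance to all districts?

Manhattan distance separates: Σwᵢ(|x−xᵢ|+|y−yᵢ|) = Σwᵢ|x−xᵢ| + Σwᵢ|y−yᵢ|, so x and y are optimised independently as 1-D weighted medians.
Total weight W = 325; half = 162.5.
x-coordinate, sorted with cumulative weight:
  x=0 (B, w=30) cum 30
  x=1 (F, w=100) cum 130
  x=3 (E, w=90) cum 220  ← median
  x=3 (G, w=10) cum 230
  x=4 (D, w=20) cum 250
  x=5 (C, w=40) cum 290
  x=10 (A, w=35) cum 325
⇒ x* = 3
y-coordinate, sorted with cumulative weight:
  y=0 (B, w=30) cum 30
  y=1 (A, w=35) cum 65
  y=1 (C, w=40) cum 105
  y=3 (G, w=10) cum 115
  y=6 (E, w=90) cum 205  ← median
  y=6 (F, w=100) cum 305
  y=7 (D, w=20) cum 325
⇒ y* = 6

(3, 6)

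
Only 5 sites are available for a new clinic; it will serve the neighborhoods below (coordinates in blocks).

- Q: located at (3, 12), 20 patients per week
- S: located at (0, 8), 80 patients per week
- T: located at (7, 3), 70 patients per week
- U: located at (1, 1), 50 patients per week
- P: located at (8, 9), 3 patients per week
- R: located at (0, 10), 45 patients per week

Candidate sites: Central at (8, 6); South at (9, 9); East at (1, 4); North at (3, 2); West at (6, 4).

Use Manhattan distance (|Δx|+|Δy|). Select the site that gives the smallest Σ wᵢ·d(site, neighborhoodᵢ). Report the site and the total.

Total weighted distance at each candidate:
  Central (8, 6): total = 2449
  South (9, 9): total = 2793
  East (1, 4): total = 1591
  North (3, 2): total = 1951
  West (6, 4): total = 2121
Minimum is at East with total 1591 blocks.

East, total 1591 blocks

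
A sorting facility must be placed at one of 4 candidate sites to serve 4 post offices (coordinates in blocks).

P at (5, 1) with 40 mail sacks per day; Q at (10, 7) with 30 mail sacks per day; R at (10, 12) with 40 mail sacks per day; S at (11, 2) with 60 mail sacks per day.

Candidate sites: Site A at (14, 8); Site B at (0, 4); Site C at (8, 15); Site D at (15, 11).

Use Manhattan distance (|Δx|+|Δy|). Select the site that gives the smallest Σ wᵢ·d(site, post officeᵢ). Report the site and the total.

Site A, total 1650 blocks

Total weighted distance at each candidate:
  Site A (14, 8): total = 1650
  Site B (0, 4): total = 2210
  Site C (8, 15): total = 2140
  Site D (15, 11): total = 2090
Minimum is at Site A with total 1650 blocks.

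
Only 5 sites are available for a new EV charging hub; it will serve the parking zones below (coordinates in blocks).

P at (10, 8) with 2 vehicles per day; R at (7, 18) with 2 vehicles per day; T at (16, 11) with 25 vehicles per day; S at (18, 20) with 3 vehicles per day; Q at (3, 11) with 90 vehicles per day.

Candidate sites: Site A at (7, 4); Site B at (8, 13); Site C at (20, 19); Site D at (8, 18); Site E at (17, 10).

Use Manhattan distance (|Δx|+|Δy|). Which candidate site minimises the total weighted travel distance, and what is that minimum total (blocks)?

Site B, total 957 blocks

Total weighted distance at each candidate:
  Site A (7, 4): total = 1513
  Site B (8, 13): total = 957
  Site C (20, 19): total = 2629
  Site D (8, 18): total = 1517
  Site E (17, 10): total = 1487
Minimum is at Site B with total 957 blocks.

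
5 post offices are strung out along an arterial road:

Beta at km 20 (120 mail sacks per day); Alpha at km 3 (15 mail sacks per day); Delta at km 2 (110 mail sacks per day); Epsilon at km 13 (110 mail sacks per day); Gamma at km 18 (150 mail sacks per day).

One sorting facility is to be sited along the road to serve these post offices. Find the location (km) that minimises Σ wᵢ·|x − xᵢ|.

x = 18

For a sum of weighted absolute distances on a line, the optimum is the weighted median (not the mean). Total weight W = 505; half-weight = 252.5.
Sort by position and accumulate weight:
  km 2 (Delta, w=110) → cum 110
  km 3 (Alpha, w=15) → cum 125
  km 13 (Epsilon, w=110) → cum 235
  km 18 (Gamma, w=150) → cum 385  ≥ 252.5 → median here
  km 20 (Beta, w=120) → cum 505
Optimal location: km 18.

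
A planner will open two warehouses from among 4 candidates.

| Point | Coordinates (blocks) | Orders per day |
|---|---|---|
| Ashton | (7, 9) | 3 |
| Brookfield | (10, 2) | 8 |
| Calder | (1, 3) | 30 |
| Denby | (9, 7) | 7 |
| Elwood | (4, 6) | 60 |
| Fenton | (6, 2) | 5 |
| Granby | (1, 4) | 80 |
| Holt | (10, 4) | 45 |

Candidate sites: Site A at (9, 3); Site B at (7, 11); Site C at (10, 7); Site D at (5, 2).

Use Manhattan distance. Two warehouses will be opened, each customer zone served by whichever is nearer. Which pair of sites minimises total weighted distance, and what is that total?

Evaluate every pair (each demand assigned to the nearer of the two):
  {Site A, Site D}: total = 1093
  {Site C, Site D}: total = 1132
  {Site B, Site D}: total = 1338
  {Site A, Site C}: total = 1528
  {Site A, Site B}: total = 1600
  {Site B, Site C}: total = 2003
Best pair: {Site A, Site D} with total 1093.

{Site A, Site D}, total 1093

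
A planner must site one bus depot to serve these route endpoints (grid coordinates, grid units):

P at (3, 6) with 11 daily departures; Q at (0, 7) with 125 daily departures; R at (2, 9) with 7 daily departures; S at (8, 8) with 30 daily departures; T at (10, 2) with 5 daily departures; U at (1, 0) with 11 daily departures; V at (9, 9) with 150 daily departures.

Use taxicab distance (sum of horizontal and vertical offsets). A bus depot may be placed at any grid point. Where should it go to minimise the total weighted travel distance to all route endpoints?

(8, 8)

Manhattan distance separates: Σwᵢ(|x−xᵢ|+|y−yᵢ|) = Σwᵢ|x−xᵢ| + Σwᵢ|y−yᵢ|, so x and y are optimised independently as 1-D weighted medians.
Total weight W = 339; half = 169.5.
x-coordinate, sorted with cumulative weight:
  x=0 (Q, w=125) cum 125
  x=1 (U, w=11) cum 136
  x=2 (R, w=7) cum 143
  x=3 (P, w=11) cum 154
  x=8 (S, w=30) cum 184  ← median
  x=9 (V, w=150) cum 334
  x=10 (T, w=5) cum 339
⇒ x* = 8
y-coordinate, sorted with cumulative weight:
  y=0 (U, w=11) cum 11
  y=2 (T, w=5) cum 16
  y=6 (P, w=11) cum 27
  y=7 (Q, w=125) cum 152
  y=8 (S, w=30) cum 182  ← median
  y=9 (R, w=7) cum 189
  y=9 (V, w=150) cum 339
⇒ y* = 8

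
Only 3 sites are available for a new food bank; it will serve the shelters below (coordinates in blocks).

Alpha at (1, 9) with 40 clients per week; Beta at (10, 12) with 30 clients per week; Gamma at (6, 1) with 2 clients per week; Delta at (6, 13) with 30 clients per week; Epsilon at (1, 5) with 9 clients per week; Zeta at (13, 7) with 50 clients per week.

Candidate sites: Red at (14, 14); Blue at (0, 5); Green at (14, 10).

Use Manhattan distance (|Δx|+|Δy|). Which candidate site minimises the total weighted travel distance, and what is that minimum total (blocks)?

Total weighted distance at each candidate:
  Red (14, 14): total = 1810
  Blue (0, 5): total = 1909
  Green (14, 10): total = 1466
Minimum is at Green with total 1466 blocks.

Green, total 1466 blocks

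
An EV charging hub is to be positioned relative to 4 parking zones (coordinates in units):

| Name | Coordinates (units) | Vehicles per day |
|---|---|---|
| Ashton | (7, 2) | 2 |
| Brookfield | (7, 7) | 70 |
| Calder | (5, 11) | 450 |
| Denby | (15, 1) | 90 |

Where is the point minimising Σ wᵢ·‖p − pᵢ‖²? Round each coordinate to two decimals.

(6.71, 9.04)

The minimiser of Σwᵢ‖p−pᵢ‖² is the weighted centroid p* = (Σwᵢpᵢ)/(Σwᵢ).
Σwᵢ = 612.
Σwᵢxᵢ = 2·7 + 70·7 + 450·5 + 90·15 = 4104.
Σwᵢyᵢ = 2·2 + 70·7 + 450·11 + 90·1 = 5534.
x* = 4104/612 = 6.71, y* = 5534/612 = 9.04.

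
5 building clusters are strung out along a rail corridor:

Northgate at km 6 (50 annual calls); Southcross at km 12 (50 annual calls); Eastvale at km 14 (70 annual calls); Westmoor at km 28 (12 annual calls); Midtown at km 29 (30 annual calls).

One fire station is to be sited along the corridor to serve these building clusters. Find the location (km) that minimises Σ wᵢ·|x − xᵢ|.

For a sum of weighted absolute distances on a line, the optimum is the weighted median (not the mean). Total weight W = 212; half-weight = 106.
Sort by position and accumulate weight:
  km 6 (Northgate, w=50) → cum 50
  km 12 (Southcross, w=50) → cum 100
  km 14 (Eastvale, w=70) → cum 170  ≥ 106 → median here
  km 28 (Westmoor, w=12) → cum 182
  km 29 (Midtown, w=30) → cum 212
Optimal location: km 14.

x = 14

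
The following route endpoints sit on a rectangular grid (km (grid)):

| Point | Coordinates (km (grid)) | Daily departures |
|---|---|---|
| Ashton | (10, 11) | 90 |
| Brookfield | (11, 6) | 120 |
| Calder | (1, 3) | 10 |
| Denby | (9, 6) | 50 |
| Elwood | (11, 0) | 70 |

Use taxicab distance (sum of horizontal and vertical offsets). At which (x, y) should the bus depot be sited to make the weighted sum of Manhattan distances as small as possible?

Manhattan distance separates: Σwᵢ(|x−xᵢ|+|y−yᵢ|) = Σwᵢ|x−xᵢ| + Σwᵢ|y−yᵢ|, so x and y are optimised independently as 1-D weighted medians.
Total weight W = 340; half = 170.
x-coordinate, sorted with cumulative weight:
  x=1 (Calder, w=10) cum 10
  x=9 (Denby, w=50) cum 60
  x=10 (Ashton, w=90) cum 150
  x=11 (Brookfield, w=120) cum 270  ← median
  x=11 (Elwood, w=70) cum 340
⇒ x* = 11
y-coordinate, sorted with cumulative weight:
  y=0 (Elwood, w=70) cum 70
  y=3 (Calder, w=10) cum 80
  y=6 (Brookfield, w=120) cum 200  ← median
  y=6 (Denby, w=50) cum 250
  y=11 (Ashton, w=90) cum 340
⇒ y* = 6

(11, 6)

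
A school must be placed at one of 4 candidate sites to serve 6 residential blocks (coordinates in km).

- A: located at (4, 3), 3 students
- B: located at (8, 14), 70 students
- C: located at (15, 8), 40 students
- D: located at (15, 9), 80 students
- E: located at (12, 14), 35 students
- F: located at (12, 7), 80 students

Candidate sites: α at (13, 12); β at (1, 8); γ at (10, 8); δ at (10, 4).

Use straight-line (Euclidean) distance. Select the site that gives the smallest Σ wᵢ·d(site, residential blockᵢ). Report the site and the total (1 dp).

α, total 1368.7 km

Total weighted distance at each candidate:
  α (13, 12): total = 1368.7
  β (1, 8): total = 3667.9
  γ (10, 8): total = 1474.3
  δ (10, 4): total = 2199.3
Minimum is at α with total 1368.7 km.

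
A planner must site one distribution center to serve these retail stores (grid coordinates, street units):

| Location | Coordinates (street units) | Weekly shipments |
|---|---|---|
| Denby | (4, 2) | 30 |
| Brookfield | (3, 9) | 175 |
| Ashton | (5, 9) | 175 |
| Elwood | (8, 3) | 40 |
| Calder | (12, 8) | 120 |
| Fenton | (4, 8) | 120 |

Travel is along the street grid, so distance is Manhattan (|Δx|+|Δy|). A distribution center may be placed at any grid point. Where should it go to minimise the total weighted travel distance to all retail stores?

(5, 9)

Manhattan distance separates: Σwᵢ(|x−xᵢ|+|y−yᵢ|) = Σwᵢ|x−xᵢ| + Σwᵢ|y−yᵢ|, so x and y are optimised independently as 1-D weighted medians.
Total weight W = 660; half = 330.
x-coordinate, sorted with cumulative weight:
  x=3 (Brookfield, w=175) cum 175
  x=4 (Denby, w=30) cum 205
  x=4 (Fenton, w=120) cum 325
  x=5 (Ashton, w=175) cum 500  ← median
  x=8 (Elwood, w=40) cum 540
  x=12 (Calder, w=120) cum 660
⇒ x* = 5
y-coordinate, sorted with cumulative weight:
  y=2 (Denby, w=30) cum 30
  y=3 (Elwood, w=40) cum 70
  y=8 (Calder, w=120) cum 190
  y=8 (Fenton, w=120) cum 310
  y=9 (Brookfield, w=175) cum 485  ← median
  y=9 (Ashton, w=175) cum 660
⇒ y* = 9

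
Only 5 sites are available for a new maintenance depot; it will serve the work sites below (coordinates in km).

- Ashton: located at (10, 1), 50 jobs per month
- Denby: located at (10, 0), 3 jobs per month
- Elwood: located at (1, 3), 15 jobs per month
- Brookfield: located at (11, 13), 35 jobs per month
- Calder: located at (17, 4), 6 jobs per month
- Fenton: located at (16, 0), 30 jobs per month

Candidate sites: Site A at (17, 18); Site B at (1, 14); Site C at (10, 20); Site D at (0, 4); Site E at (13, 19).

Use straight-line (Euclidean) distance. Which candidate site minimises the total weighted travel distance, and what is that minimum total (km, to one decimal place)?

Total weighted distance at each candidate:
  Site A (17, 18): total = 2204.3
  Site B (1, 14): total = 2086.0
  Site C (10, 20): total = 2277.2
  Site D (0, 4): total = 1669.8
  Site E (13, 19): total = 2161.7
Minimum is at Site D with total 1669.8 km.

Site D, total 1669.8 km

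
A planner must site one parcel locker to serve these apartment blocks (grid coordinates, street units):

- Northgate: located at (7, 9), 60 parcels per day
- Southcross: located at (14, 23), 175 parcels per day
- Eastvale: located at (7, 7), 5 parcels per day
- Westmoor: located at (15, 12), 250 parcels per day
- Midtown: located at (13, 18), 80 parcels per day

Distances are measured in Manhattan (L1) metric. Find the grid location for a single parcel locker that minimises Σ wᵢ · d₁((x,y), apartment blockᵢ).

Manhattan distance separates: Σwᵢ(|x−xᵢ|+|y−yᵢ|) = Σwᵢ|x−xᵢ| + Σwᵢ|y−yᵢ|, so x and y are optimised independently as 1-D weighted medians.
Total weight W = 570; half = 285.
x-coordinate, sorted with cumulative weight:
  x=7 (Northgate, w=60) cum 60
  x=7 (Eastvale, w=5) cum 65
  x=13 (Midtown, w=80) cum 145
  x=14 (Southcross, w=175) cum 320  ← median
  x=15 (Westmoor, w=250) cum 570
⇒ x* = 14
y-coordinate, sorted with cumulative weight:
  y=7 (Eastvale, w=5) cum 5
  y=9 (Northgate, w=60) cum 65
  y=12 (Westmoor, w=250) cum 315  ← median
  y=18 (Midtown, w=80) cum 395
  y=23 (Southcross, w=175) cum 570
⇒ y* = 12

(14, 12)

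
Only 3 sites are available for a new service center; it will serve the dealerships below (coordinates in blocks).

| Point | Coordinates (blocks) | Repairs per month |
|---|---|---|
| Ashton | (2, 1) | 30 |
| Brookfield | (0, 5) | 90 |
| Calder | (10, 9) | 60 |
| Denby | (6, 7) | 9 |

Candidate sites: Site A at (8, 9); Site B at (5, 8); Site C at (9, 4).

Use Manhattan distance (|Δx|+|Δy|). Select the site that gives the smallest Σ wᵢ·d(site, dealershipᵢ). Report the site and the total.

Site B, total 1398 blocks

Total weighted distance at each candidate:
  Site A (8, 9): total = 1656
  Site B (5, 8): total = 1398
  Site C (9, 4): total = 1614
Minimum is at Site B with total 1398 blocks.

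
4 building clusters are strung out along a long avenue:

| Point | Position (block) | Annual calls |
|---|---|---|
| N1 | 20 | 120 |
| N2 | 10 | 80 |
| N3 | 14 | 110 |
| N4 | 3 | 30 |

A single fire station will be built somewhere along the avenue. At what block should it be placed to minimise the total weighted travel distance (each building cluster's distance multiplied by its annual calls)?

For a sum of weighted absolute distances on a line, the optimum is the weighted median (not the mean). Total weight W = 340; half-weight = 170.
Sort by position and accumulate weight:
  block 3 (N4, w=30) → cum 30
  block 10 (N2, w=80) → cum 110
  block 14 (N3, w=110) → cum 220  ≥ 170 → median here
  block 20 (N1, w=120) → cum 340
Optimal location: block 14.

x = 14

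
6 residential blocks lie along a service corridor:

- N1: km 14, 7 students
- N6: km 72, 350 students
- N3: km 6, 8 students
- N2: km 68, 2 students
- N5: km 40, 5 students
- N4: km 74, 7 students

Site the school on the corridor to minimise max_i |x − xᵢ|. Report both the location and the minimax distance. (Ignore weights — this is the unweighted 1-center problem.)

location 40, max distance 34

The 1-center on a line is the midpoint of the two extreme points: leftmost at 6, rightmost at 74.
Optimal location = (6 + 74)/2 = 40; maximum distance = (74 − 6)/2 = 34.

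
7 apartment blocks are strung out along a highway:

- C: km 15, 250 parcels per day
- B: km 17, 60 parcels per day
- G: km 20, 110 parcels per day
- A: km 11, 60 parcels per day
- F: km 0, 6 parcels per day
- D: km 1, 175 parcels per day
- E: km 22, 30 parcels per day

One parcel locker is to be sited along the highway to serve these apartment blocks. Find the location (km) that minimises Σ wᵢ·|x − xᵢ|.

x = 15

For a sum of weighted absolute distances on a line, the optimum is the weighted median (not the mean). Total weight W = 691; half-weight = 345.5.
Sort by position and accumulate weight:
  km 0 (F, w=6) → cum 6
  km 1 (D, w=175) → cum 181
  km 11 (A, w=60) → cum 241
  km 15 (C, w=250) → cum 491  ≥ 345.5 → median here
  km 17 (B, w=60) → cum 551
  km 20 (G, w=110) → cum 661
  km 22 (E, w=30) → cum 691
Optimal location: km 15.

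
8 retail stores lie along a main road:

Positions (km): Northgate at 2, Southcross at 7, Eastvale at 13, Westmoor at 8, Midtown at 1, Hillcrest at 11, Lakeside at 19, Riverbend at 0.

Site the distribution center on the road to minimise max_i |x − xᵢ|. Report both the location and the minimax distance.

The 1-center on a line is the midpoint of the two extreme points: leftmost at 0, rightmost at 19.
Optimal location = (0 + 19)/2 = 9.5; maximum distance = (19 − 0)/2 = 9.5.

location 9.5, max distance 9.5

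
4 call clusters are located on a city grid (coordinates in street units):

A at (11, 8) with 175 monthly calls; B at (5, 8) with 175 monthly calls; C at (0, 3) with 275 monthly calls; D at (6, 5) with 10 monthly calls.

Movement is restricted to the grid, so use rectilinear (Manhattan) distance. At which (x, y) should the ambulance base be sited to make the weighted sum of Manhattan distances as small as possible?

Manhattan distance separates: Σwᵢ(|x−xᵢ|+|y−yᵢ|) = Σwᵢ|x−xᵢ| + Σwᵢ|y−yᵢ|, so x and y are optimised independently as 1-D weighted medians.
Total weight W = 635; half = 317.5.
x-coordinate, sorted with cumulative weight:
  x=0 (C, w=275) cum 275
  x=5 (B, w=175) cum 450  ← median
  x=6 (D, w=10) cum 460
  x=11 (A, w=175) cum 635
⇒ x* = 5
y-coordinate, sorted with cumulative weight:
  y=3 (C, w=275) cum 275
  y=5 (D, w=10) cum 285
  y=8 (A, w=175) cum 460  ← median
  y=8 (B, w=175) cum 635
⇒ y* = 8

(5, 8)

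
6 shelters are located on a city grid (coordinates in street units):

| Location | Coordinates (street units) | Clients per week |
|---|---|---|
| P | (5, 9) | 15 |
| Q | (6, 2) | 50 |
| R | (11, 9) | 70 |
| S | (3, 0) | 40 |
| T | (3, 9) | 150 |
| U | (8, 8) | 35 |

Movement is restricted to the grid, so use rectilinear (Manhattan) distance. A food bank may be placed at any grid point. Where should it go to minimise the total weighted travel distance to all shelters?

(3, 9)

Manhattan distance separates: Σwᵢ(|x−xᵢ|+|y−yᵢ|) = Σwᵢ|x−xᵢ| + Σwᵢ|y−yᵢ|, so x and y are optimised independently as 1-D weighted medians.
Total weight W = 360; half = 180.
x-coordinate, sorted with cumulative weight:
  x=3 (S, w=40) cum 40
  x=3 (T, w=150) cum 190  ← median
  x=5 (P, w=15) cum 205
  x=6 (Q, w=50) cum 255
  x=8 (U, w=35) cum 290
  x=11 (R, w=70) cum 360
⇒ x* = 3
y-coordinate, sorted with cumulative weight:
  y=0 (S, w=40) cum 40
  y=2 (Q, w=50) cum 90
  y=8 (U, w=35) cum 125
  y=9 (P, w=15) cum 140
  y=9 (R, w=70) cum 210  ← median
  y=9 (T, w=150) cum 360
⇒ y* = 9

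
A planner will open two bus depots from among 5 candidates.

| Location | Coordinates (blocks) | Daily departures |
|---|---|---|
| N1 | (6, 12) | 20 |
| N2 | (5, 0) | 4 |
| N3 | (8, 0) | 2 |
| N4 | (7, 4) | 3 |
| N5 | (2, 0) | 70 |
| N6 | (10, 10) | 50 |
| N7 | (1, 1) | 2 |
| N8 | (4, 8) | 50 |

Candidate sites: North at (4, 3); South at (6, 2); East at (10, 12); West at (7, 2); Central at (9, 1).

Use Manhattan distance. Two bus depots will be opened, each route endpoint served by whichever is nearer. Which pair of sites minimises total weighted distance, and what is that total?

{North, East}, total 832

Evaluate every pair (each demand assigned to the nearer of the two):
  {North, East}: total = 832
  {South, East}: total = 1041
  {East, West}: total = 1162
  {East, Central}: total = 1295
  {North, Central}: total = 1362
  {North, West}: total = 1408
  {North, South}: total = 1439
  {South, Central}: total = 1557
  {South, West}: total = 1606
  {West, Central}: total = 1700
Best pair: {North, East} with total 832.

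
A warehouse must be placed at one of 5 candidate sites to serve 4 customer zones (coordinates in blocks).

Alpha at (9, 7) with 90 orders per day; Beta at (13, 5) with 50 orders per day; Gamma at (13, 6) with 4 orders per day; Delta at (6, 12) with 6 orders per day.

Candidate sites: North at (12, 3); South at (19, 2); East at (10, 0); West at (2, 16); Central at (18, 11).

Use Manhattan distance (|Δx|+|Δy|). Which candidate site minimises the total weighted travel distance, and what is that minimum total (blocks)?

Total weighted distance at each candidate:
  North (12, 3): total = 886
  South (19, 2): total = 1978
  East (10, 0): total = 1252
  West (2, 16): total = 2672
  Central (18, 11): total = 1838
Minimum is at North with total 886 blocks.

North, total 886 blocks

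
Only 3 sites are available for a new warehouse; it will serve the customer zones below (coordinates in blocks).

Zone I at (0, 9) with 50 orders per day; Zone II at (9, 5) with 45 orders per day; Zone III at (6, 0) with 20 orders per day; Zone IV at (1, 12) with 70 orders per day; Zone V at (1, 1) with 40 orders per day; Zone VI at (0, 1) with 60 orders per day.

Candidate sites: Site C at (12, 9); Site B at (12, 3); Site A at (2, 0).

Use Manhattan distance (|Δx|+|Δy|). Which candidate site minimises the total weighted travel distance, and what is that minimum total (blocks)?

Total weighted distance at each candidate:
  Site C (12, 9): total = 4155
  Site B (12, 3): total = 4065
  Site A (2, 0): total = 2340
Minimum is at Site A with total 2340 blocks.

Site A, total 2340 blocks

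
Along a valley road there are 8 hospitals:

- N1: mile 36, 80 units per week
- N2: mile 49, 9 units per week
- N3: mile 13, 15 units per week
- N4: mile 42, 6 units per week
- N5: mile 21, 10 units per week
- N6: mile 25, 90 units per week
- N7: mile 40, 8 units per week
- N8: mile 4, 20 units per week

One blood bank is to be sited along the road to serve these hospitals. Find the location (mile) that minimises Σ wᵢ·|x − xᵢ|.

For a sum of weighted absolute distances on a line, the optimum is the weighted median (not the mean). Total weight W = 238; half-weight = 119.
Sort by position and accumulate weight:
  mile 4 (N8, w=20) → cum 20
  mile 13 (N3, w=15) → cum 35
  mile 21 (N5, w=10) → cum 45
  mile 25 (N6, w=90) → cum 135  ≥ 119 → median here
  mile 36 (N1, w=80) → cum 215
  mile 40 (N7, w=8) → cum 223
  mile 42 (N4, w=6) → cum 229
  mile 49 (N2, w=9) → cum 238
Optimal location: mile 25.

x = 25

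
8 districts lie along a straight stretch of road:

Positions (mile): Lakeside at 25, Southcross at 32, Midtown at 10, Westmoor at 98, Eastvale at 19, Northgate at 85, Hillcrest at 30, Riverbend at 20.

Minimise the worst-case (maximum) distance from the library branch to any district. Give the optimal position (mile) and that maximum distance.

The 1-center on a line is the midpoint of the two extreme points: leftmost at 10, rightmost at 98.
Optimal location = (10 + 98)/2 = 54; maximum distance = (98 − 10)/2 = 44.

location 54, max distance 44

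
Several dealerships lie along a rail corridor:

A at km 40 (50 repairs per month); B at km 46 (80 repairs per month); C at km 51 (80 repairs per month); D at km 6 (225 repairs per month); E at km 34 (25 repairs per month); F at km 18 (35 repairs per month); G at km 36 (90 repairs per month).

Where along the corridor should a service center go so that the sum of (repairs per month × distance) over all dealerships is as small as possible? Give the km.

For a sum of weighted absolute distances on a line, the optimum is the weighted median (not the mean). Total weight W = 585; half-weight = 292.5.
Sort by position and accumulate weight:
  km 6 (D, w=225) → cum 225
  km 18 (F, w=35) → cum 260
  km 34 (E, w=25) → cum 285
  km 36 (G, w=90) → cum 375  ≥ 292.5 → median here
  km 40 (A, w=50) → cum 425
  km 46 (B, w=80) → cum 505
  km 51 (C, w=80) → cum 585
Optimal location: km 36.

x = 36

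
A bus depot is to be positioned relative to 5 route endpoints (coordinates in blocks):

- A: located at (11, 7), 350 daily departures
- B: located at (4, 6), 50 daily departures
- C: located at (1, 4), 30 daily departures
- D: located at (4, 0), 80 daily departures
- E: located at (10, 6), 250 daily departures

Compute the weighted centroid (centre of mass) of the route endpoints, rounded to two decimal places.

The minimiser of Σwᵢ‖p−pᵢ‖² is the weighted centroid p* = (Σwᵢpᵢ)/(Σwᵢ).
Σwᵢ = 760.
Σwᵢxᵢ = 350·11 + 50·4 + 30·1 + 80·4 + 250·10 = 6900.
Σwᵢyᵢ = 350·7 + 50·6 + 30·4 + 80·0 + 250·6 = 4370.
x* = 6900/760 = 9.08, y* = 4370/760 = 5.75.

(9.08, 5.75)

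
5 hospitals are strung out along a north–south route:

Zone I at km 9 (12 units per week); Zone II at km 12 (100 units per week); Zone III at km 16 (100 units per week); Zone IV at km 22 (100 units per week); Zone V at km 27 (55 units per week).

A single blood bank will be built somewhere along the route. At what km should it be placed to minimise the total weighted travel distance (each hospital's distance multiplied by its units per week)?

x = 16

For a sum of weighted absolute distances on a line, the optimum is the weighted median (not the mean). Total weight W = 367; half-weight = 183.5.
Sort by position and accumulate weight:
  km 9 (Zone I, w=12) → cum 12
  km 12 (Zone II, w=100) → cum 112
  km 16 (Zone III, w=100) → cum 212  ≥ 183.5 → median here
  km 22 (Zone IV, w=100) → cum 312
  km 27 (Zone V, w=55) → cum 367
Optimal location: km 16.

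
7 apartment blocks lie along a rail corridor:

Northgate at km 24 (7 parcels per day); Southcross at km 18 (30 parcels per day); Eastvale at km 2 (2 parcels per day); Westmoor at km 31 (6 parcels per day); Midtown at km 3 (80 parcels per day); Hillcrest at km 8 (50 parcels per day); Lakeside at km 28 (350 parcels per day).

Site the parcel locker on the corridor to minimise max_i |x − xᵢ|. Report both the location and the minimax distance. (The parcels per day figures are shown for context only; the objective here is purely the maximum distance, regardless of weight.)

location 16.5, max distance 14.5

The 1-center on a line is the midpoint of the two extreme points: leftmost at 2, rightmost at 31.
Optimal location = (2 + 31)/2 = 16.5; maximum distance = (31 − 2)/2 = 14.5.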